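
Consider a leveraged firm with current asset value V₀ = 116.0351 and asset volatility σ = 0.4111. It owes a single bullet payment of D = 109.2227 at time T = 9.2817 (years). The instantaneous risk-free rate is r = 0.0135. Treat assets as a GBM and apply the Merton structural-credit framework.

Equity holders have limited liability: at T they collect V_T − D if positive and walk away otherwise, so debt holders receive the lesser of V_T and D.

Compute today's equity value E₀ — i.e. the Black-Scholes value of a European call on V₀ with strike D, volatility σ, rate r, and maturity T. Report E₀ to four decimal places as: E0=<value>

E0=60.1040

d₁ = [ln(V₀/D) + (r + σ²/2)T] / (σ√T)
   = [ln(116.0351/109.2227) + (0.0135 + 0.5·0.4111²)·9.2817] / (0.4111·√9.2817)
   = [0.060504 + 0.909621] / 1.252452 = 0.774581
d₂ = d₁ − σ√T = 0.774581 − 1.252452 = -0.477872
N(d₁) = 0.780706,  N(d₂) = 0.316371,  e^(−rT) = 0.882230
E₀ = V₀·N(d₁) − D·e^(−rT)·N(d₂)
   = 116.0351·0.780706 − 109.2227·0.882230·0.316371 = 60.104003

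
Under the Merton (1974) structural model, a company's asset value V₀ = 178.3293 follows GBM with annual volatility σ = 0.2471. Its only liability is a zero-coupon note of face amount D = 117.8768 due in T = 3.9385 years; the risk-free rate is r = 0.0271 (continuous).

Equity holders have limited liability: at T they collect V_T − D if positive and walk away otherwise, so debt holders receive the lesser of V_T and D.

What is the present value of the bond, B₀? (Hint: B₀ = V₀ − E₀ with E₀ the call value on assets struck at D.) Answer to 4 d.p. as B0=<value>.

d₁ = [ln(V₀/D) + (r + σ²/2)T] / (σ√T)
   = [ln(178.3293/117.8768) + (0.0271 + 0.5·0.2471²)·3.9385] / (0.2471·√3.9385)
   = [0.413992 + 0.226973] / 0.490386 = 1.307061
d₂ = d₁ − σ√T = 1.307061 − 0.490386 = 0.816675
N(d₁) = 0.904404,  N(d₂) = 0.792943,  e^(−rT) = 0.898765
E₀ = V₀·N(d₁) − D·e^(−rT)·N(d₂)
   = 178.3293·0.904404 − 117.8768·0.898765·0.792943 = 77.274528
B₀ = V₀ − E₀ = 178.3293 − 77.274528 = 101.054772

B0=101.0548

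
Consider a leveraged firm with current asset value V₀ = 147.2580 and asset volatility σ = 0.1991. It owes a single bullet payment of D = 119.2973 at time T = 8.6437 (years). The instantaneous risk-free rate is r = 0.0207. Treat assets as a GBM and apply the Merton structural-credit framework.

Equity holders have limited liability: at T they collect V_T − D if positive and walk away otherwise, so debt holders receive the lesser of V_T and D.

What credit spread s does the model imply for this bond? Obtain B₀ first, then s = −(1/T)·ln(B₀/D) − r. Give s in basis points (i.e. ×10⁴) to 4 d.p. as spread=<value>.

d₁ = [ln(V₀/D) + (r + σ²/2)T] / (σ√T)
   = [ln(147.2580/119.2973) + (0.0207 + 0.5·0.1991²)·8.6437] / (0.1991·√8.6437)
   = [0.210567 + 0.350246] / 0.585357 = 0.958071
d₂ = d₁ − σ√T = 0.958071 − 0.585357 = 0.372713
N(d₁) = 0.830986,  N(d₂) = 0.645319,  e^(−rT) = 0.836169
E₀ = V₀·N(d₁) − D·e^(−rT)·N(d₂)
   = 147.2580·0.830986 − 119.2973·0.836169·0.645319 = 57.997082
B₀ = V₀ − E₀ = 147.2580 − 57.997082 = 89.260918
spread = −(1/T)·ln(B₀/D) − r = −(1/8.6437)·ln(89.260918/119.2973) − 0.0207 = 0.01285680
in basis points: 0.01285680 × 10⁴ = 128.5680 bp

spread=128.5680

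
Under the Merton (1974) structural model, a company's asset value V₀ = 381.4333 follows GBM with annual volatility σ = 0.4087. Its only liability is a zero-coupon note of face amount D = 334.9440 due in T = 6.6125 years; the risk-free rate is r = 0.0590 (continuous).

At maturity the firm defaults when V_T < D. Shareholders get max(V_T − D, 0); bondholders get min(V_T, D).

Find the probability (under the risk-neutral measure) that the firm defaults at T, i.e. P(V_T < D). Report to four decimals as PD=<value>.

d₁ = [ln(V₀/D) + (r + σ²/2)T] / (σ√T)
   = [ln(381.4333/334.9440) + (0.0590 + 0.5·0.4087²)·6.6125] / (0.4087·√6.6125)
   = [0.129973 + 0.942399] / 1.050963 = 1.020371
d₂ = d₁ − σ√T = 1.020371 − 1.050963 = -0.030593
risk-neutral PD = N(−d₂) = N(0.030593) = 0.512203

PD=0.5122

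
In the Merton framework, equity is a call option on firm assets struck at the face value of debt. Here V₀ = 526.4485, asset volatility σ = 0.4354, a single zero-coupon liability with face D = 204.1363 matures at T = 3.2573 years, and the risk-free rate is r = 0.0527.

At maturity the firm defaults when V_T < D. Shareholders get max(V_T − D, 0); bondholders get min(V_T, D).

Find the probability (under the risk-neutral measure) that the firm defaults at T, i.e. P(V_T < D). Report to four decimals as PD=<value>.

PD=0.1512

d₁ = [ln(V₀/D) + (r + σ²/2)T] / (σ√T)
   = [ln(526.4485/204.1363) + (0.0527 + 0.5·0.4354²)·3.2573] / (0.4354·√3.2573)
   = [0.947366 + 0.480408] / 0.785810 = 1.816946
d₂ = d₁ − σ√T = 1.816946 − 0.785810 = 1.031137
risk-neutral PD = N(−d₂) = N(-1.031137) = 0.151238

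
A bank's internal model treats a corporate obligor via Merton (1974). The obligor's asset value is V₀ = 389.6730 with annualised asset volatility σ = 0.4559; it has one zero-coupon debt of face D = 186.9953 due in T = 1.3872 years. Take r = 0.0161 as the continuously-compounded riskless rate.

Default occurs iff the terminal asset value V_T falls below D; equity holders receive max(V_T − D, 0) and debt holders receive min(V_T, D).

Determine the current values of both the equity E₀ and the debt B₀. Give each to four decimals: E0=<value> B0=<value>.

E0=211.8307 B0=177.8423

d₁ = [ln(V₀/D) + (r + σ²/2)T] / (σ√T)
   = [ln(389.6730/186.9953) + (0.0161 + 0.5·0.4559²)·1.3872] / (0.4559·√1.3872)
   = [0.734224 + 0.166495] / 0.536957 = 1.677453
d₂ = d₁ − σ√T = 1.677453 − 0.536957 = 1.140497
N(d₁) = 0.953273,  N(d₂) = 0.872960,  e^(−rT) = 0.977914
E₀ = V₀·N(d₁) − D·e^(−rT)·N(d₂)
   = 389.6730·0.953273 − 186.9953·0.977914·0.872960 = 211.830668
B₀ = V₀ − E₀ = 389.6730 − 211.830668 = 177.842332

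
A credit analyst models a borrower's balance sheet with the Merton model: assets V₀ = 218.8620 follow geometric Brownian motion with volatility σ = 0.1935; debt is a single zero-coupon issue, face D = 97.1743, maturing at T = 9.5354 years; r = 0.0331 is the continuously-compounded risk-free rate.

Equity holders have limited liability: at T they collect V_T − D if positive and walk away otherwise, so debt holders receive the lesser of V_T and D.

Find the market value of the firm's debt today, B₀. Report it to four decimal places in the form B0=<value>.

B0=70.0508

d₁ = [ln(V₀/D) + (r + σ²/2)T] / (σ√T)
   = [ln(218.8620/97.1743) + (0.0331 + 0.5·0.1935²)·9.5354] / (0.1935·√9.5354)
   = [0.811935 + 0.494135] / 0.597517 = 2.185829
d₂ = d₁ − σ√T = 2.185829 − 0.597517 = 1.588311
N(d₁) = 0.985586,  N(d₂) = 0.943892,  e^(−rT) = 0.729335
E₀ = V₀·N(d₁) − D·e^(−rT)·N(d₂)
   = 218.8620·0.985586 − 97.1743·0.729335·0.943892 = 148.811182
B₀ = V₀ − E₀ = 218.8620 − 148.811182 = 70.050818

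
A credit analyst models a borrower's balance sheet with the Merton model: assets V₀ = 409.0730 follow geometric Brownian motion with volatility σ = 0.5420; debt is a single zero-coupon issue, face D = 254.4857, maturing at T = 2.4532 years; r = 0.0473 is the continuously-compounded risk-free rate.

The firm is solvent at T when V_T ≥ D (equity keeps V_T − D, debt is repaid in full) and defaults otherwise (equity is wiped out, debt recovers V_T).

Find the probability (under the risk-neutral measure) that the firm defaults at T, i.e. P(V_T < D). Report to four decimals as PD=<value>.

d₁ = [ln(V₀/D) + (r + σ²/2)T] / (σ√T)
   = [ln(409.0730/254.4857) + (0.0473 + 0.5·0.5420²)·2.4532] / (0.5420·√2.4532)
   = [0.474649 + 0.476367] / 0.848918 = 1.120269
d₂ = d₁ − σ√T = 1.120269 − 0.848918 = 0.271351
risk-neutral PD = N(−d₂) = N(-0.271351) = 0.393061

PD=0.3931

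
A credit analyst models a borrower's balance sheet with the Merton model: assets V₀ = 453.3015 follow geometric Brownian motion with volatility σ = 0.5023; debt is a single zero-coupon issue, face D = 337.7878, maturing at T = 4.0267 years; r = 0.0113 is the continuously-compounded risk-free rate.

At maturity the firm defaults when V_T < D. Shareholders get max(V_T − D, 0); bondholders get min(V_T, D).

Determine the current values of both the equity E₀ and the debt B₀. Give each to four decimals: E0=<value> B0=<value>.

E0=222.5785 B0=230.7230

d₁ = [ln(V₀/D) + (r + σ²/2)T] / (σ√T)
   = [ln(453.3015/337.7878) + (0.0113 + 0.5·0.5023²)·4.0267] / (0.5023·√4.0267)
   = [0.294140 + 0.553481] / 1.007947 = 0.840937
d₂ = d₁ − σ√T = 0.840937 − 1.007947 = -0.167010
N(d₁) = 0.799808,  N(d₂) = 0.433681,  e^(−rT) = 0.955518
E₀ = V₀·N(d₁) − D·e^(−rT)·N(d₂)
   = 453.3015·0.799808 − 337.7878·0.955518·0.433681 = 222.578464
B₀ = V₀ − E₀ = 453.3015 − 222.578464 = 230.723036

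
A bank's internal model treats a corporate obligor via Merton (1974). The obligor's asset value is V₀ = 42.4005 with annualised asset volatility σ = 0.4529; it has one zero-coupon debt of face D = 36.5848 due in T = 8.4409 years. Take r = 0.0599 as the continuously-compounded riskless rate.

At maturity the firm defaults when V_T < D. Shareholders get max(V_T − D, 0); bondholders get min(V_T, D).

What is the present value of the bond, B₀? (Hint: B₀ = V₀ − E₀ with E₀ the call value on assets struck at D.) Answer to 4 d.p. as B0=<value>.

B0=14.8828

d₁ = [ln(V₀/D) + (r + σ²/2)T] / (σ√T)
   = [ln(42.4005/36.5848) + (0.0599 + 0.5·0.4529²)·8.4409] / (0.4529·√8.4409)
   = [0.147527 + 1.371302] / 1.315821 = 1.154283
d₂ = d₁ − σ√T = 1.154283 − 1.315821 = -0.161538
N(d₁) = 0.875808,  N(d₂) = 0.435835,  e^(−rT) = 0.603138
E₀ = V₀·N(d₁) − D·e^(−rT)·N(d₂)
   = 42.4005·0.875808 − 36.5848·0.603138·0.435835 = 27.517703
B₀ = V₀ − E₀ = 42.4005 − 27.517703 = 14.882797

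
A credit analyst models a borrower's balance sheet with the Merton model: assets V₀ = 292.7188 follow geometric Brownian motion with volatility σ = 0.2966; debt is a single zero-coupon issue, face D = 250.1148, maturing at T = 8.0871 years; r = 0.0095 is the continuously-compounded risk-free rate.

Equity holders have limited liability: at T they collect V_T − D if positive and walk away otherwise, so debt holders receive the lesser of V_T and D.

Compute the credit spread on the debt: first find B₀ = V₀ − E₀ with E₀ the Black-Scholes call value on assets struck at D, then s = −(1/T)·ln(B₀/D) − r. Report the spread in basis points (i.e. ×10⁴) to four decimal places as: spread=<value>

spread=357.7861

d₁ = [ln(V₀/D) + (r + σ²/2)T] / (σ√T)
   = [ln(292.7188/250.1148) + (0.0095 + 0.5·0.2966²)·8.0871] / (0.2966·√8.0871)
   = [0.157292 + 0.432545] / 0.843466 = 0.699302
d₂ = d₁ − σ√T = 0.699302 − 0.843466 = -0.144164
N(d₁) = 0.757818,  N(d₂) = 0.442685,  e^(−rT) = 0.926050
E₀ = V₀·N(d₁) − D·e^(−rT)·N(d₂)
   = 292.7188·0.757818 − 250.1148·0.926050·0.442685 = 119.293426
B₀ = V₀ − E₀ = 292.7188 − 119.293426 = 173.425374
spread = −(1/T)·ln(B₀/D) − r = −(1/8.0871)·ln(173.425374/250.1148) − 0.0095 = 0.03577861
in basis points: 0.03577861 × 10⁴ = 357.7861 bp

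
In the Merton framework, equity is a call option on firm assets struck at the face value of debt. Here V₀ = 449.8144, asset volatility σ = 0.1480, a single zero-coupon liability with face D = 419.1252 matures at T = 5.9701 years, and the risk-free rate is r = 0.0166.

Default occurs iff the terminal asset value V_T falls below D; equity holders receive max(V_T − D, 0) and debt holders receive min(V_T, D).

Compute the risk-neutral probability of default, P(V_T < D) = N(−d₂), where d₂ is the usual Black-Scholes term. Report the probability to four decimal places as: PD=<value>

d₁ = [ln(V₀/D) + (r + σ²/2)T] / (σ√T)
   = [ln(449.8144/419.1252) + (0.0166 + 0.5·0.1480²)·5.9701] / (0.1480·√5.9701)
   = [0.070665 + 0.164488] / 0.361620 = 0.650278
d₂ = d₁ − σ√T = 0.650278 − 0.361620 = 0.288658
risk-neutral PD = N(−d₂) = N(-0.288658) = 0.386422

PD=0.3864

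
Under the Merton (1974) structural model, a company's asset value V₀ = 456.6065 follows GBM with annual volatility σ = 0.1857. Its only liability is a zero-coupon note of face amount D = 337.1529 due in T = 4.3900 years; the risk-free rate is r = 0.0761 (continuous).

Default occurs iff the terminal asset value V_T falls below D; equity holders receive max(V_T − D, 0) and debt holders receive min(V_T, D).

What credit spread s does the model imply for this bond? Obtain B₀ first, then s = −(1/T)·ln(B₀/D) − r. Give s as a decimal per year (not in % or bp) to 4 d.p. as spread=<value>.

d₁ = [ln(V₀/D) + (r + σ²/2)T] / (σ√T)
   = [ln(456.6065/337.1529) + (0.0761 + 0.5·0.1857²)·4.3900] / (0.1857·√4.3900)
   = [0.303285 + 0.409772] / 0.389085 = 1.832655
d₂ = d₁ − σ√T = 1.832655 − 0.389085 = 1.443570
N(d₁) = 0.966573,  N(d₂) = 0.925570,  e^(−rT) = 0.715997
E₀ = V₀·N(d₁) − D·e^(−rT)·N(d₂)
   = 456.6065·0.966573 − 337.1529·0.715997·0.925570 = 217.910429
B₀ = V₀ − E₀ = 456.6065 − 217.910429 = 238.696071
spread = −(1/T)·ln(B₀/D) − r = −(1/4.3900)·ln(238.696071/337.1529) − 0.0761 = 0.00256639

spread=0.0026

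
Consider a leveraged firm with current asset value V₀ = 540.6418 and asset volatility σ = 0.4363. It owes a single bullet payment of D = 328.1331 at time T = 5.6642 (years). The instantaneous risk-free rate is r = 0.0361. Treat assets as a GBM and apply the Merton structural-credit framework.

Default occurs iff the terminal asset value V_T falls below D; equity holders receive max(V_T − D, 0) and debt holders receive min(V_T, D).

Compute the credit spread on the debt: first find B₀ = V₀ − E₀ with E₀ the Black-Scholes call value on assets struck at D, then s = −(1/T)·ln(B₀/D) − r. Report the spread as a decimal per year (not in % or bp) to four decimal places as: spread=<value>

spread=0.0401

d₁ = [ln(V₀/D) + (r + σ²/2)T] / (σ√T)
   = [ln(540.6418/328.1331) + (0.0361 + 0.5·0.4363²)·5.6642] / (0.4363·√5.6642)
   = [0.499338 + 0.743590] / 1.038376 = 1.196992
d₂ = d₁ − σ√T = 1.196992 − 1.038376 = 0.158616
N(d₁) = 0.884345,  N(d₂) = 0.563014,  e^(−rT) = 0.815073
E₀ = V₀·N(d₁) − D·e^(−rT)·N(d₂)
   = 540.6418·0.884345 − 328.1331·0.815073·0.563014 = 327.534389
B₀ = V₀ − E₀ = 540.6418 − 327.534389 = 213.107411
spread = −(1/T)·ln(B₀/D) − r = −(1/5.6642)·ln(213.107411/328.1331) − 0.0361 = 0.04010194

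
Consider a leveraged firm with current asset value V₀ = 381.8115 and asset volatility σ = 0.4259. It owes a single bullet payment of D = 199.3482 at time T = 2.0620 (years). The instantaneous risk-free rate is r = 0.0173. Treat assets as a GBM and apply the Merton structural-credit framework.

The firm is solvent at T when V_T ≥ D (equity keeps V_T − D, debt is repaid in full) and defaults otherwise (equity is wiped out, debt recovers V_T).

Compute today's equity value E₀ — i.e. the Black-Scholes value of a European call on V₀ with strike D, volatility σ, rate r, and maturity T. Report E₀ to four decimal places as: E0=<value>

d₁ = [ln(V₀/D) + (r + σ²/2)T] / (σ√T)
   = [ln(381.8115/199.3482) + (0.0173 + 0.5·0.4259²)·2.0620] / (0.4259·√2.0620)
   = [0.649874 + 0.222687] / 0.611578 = 1.426736
d₂ = d₁ − σ√T = 1.426736 − 0.611578 = 0.815158
N(d₁) = 0.923172,  N(d₂) = 0.792509,  e^(−rT) = 0.964956
E₀ = V₀·N(d₁) − D·e^(−rT)·N(d₂)
   = 381.8115·0.923172 − 199.3482·0.964956·0.792509 = 200.028848

E0=200.0288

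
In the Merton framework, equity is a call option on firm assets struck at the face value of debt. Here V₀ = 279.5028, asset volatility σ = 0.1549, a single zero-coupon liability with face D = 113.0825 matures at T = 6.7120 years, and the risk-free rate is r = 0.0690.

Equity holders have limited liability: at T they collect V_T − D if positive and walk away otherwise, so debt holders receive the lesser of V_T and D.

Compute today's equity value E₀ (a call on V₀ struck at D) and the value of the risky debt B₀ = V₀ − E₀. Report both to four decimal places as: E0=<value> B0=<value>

E0=208.3433 B0=71.1595

d₁ = [ln(V₀/D) + (r + σ²/2)T] / (σ√T)
   = [ln(279.5028/113.0825) + (0.0690 + 0.5·0.1549²)·6.7120] / (0.1549·√6.7120)
   = [0.904895 + 0.543652] / 0.401308 = 3.609567
d₂ = d₁ − σ√T = 3.609567 − 0.401308 = 3.208259
N(d₁) = 0.999847,  N(d₂) = 0.999332,  e^(−rT) = 0.629312
E₀ = V₀·N(d₁) − D·e^(−rT)·N(d₂)
   = 279.5028·0.999847 − 113.0825·0.629312·0.999332 = 208.343271
B₀ = V₀ − E₀ = 279.5028 − 208.343271 = 71.159529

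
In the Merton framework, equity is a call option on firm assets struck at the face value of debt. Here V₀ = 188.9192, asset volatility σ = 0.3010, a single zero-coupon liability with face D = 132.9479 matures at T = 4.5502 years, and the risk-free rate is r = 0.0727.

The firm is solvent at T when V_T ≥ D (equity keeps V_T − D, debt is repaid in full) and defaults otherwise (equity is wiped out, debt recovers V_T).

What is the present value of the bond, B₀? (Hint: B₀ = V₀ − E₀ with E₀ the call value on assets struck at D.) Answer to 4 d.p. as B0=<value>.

d₁ = [ln(V₀/D) + (r + σ²/2)T] / (σ√T)
   = [ln(188.9192/132.9479) + (0.0727 + 0.5·0.3010²)·4.5502] / (0.3010·√4.5502)
   = [0.351362 + 0.536926] / 0.642069 = 1.383477
d₂ = d₁ − σ√T = 1.383477 − 0.642069 = 0.741408
N(d₁) = 0.916741,  N(d₂) = 0.770777,  e^(−rT) = 0.718349
E₀ = V₀·N(d₁) − D·e^(−rT)·N(d₂)
   = 188.9192·0.916741 − 132.9479·0.718349·0.770777 = 99.578396
B₀ = V₀ − E₀ = 188.9192 − 99.578396 = 89.340804

B0=89.3408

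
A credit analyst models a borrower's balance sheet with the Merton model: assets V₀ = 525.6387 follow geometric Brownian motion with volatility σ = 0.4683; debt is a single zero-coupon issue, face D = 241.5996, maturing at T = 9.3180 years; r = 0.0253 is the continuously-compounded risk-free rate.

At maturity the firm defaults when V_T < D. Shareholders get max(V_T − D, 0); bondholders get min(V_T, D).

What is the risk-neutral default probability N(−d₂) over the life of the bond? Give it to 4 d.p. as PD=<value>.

PD=0.5024

d₁ = [ln(V₀/D) + (r + σ²/2)T] / (σ√T)
   = [ln(525.6387/241.5996) + (0.0253 + 0.5·0.4683²)·9.3180] / (0.4683·√9.3180)
   = [0.777332 + 1.257487] / 1.429504 = 1.423444
d₂ = d₁ − σ√T = 1.423444 − 1.429504 = -0.006061
risk-neutral PD = N(−d₂) = N(0.006061) = 0.502418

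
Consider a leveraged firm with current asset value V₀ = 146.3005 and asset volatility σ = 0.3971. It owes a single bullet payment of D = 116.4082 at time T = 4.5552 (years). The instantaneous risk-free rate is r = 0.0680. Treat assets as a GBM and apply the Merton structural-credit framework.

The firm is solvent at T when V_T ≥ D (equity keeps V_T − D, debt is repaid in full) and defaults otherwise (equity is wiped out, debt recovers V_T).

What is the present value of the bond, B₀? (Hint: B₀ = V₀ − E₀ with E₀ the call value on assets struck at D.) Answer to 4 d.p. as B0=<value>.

d₁ = [ln(V₀/D) + (r + σ²/2)T] / (σ√T)
   = [ln(146.3005/116.4082) + (0.0680 + 0.5·0.3971²)·4.5552] / (0.3971·√4.5552)
   = [0.228560 + 0.668905] / 0.847527 = 1.058921
d₂ = d₁ − σ√T = 1.058921 − 0.847527 = 0.211394
N(d₁) = 0.855182,  N(d₂) = 0.583710,  e^(−rT) = 0.733628
E₀ = V₀·N(d₁) − D·e^(−rT)·N(d₂)
   = 146.3005·0.855182 − 116.4082·0.733628·0.583710 = 75.264572
B₀ = V₀ − E₀ = 146.3005 − 75.264572 = 71.035928

B0=71.0359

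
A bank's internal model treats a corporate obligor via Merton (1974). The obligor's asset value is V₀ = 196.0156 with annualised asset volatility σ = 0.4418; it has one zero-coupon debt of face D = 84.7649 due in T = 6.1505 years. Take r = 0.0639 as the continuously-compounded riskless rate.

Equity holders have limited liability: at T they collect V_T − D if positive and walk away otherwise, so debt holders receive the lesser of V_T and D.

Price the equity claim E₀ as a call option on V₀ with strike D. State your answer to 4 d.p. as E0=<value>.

E0=145.6804

d₁ = [ln(V₀/D) + (r + σ²/2)T] / (σ√T)
   = [ln(196.0156/84.7649) + (0.0639 + 0.5·0.4418²)·6.1505] / (0.4418·√6.1505)
   = [0.838313 + 0.993267] / 1.095673 = 1.671648
d₂ = d₁ − σ√T = 1.671648 − 1.095673 = 0.575975
N(d₁) = 0.952703,  N(d₂) = 0.717684,  e^(−rT) = 0.675017
E₀ = V₀·N(d₁) − D·e^(−rT)·N(d₂)
   = 196.0156·0.952703 − 84.7649·0.675017·0.717684 = 145.680394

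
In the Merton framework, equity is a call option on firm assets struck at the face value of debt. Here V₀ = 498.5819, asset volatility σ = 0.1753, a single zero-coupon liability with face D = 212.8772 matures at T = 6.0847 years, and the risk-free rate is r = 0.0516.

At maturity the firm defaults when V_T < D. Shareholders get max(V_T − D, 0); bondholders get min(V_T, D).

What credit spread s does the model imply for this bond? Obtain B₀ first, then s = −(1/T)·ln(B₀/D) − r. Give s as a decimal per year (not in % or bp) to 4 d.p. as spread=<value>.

d₁ = [ln(V₀/D) + (r + σ²/2)T] / (σ√T)
   = [ln(498.5819/212.8772) + (0.0516 + 0.5·0.1753²)·6.0847] / (0.1753·√6.0847)
   = [0.851052 + 0.407462] / 0.432416 = 2.910427
d₂ = d₁ − σ√T = 2.910427 − 0.432416 = 2.478012
N(d₁) = 0.998195,  N(d₂) = 0.993394,  e^(−rT) = 0.730541
E₀ = V₀·N(d₁) − D·e^(−rT)·N(d₂)
   = 498.5819·0.998195 − 212.8772·0.730541·0.993394 = 343.194003
B₀ = V₀ − E₀ = 498.5819 − 343.194003 = 155.387897
spread = −(1/T)·ln(B₀/D) − r = −(1/6.0847)·ln(155.387897/212.8772) − 0.0516 = 0.00013483

spread=0.0001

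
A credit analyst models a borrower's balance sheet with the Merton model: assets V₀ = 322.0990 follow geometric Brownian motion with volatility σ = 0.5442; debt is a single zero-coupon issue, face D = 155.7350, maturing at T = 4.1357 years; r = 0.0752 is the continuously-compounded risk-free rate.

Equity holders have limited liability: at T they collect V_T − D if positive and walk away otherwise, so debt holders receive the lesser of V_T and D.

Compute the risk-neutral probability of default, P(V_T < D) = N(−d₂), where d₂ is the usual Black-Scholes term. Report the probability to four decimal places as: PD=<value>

d₁ = [ln(V₀/D) + (r + σ²/2)T] / (σ√T)
   = [ln(322.0990/155.7350) + (0.0752 + 0.5·0.5442²)·4.1357] / (0.5442·√4.1357)
   = [0.726703 + 0.923406] / 1.106708 = 1.491007
d₂ = d₁ − σ√T = 1.491007 − 1.106708 = 0.384299
risk-neutral PD = N(−d₂) = N(-0.384299) = 0.350379

PD=0.3504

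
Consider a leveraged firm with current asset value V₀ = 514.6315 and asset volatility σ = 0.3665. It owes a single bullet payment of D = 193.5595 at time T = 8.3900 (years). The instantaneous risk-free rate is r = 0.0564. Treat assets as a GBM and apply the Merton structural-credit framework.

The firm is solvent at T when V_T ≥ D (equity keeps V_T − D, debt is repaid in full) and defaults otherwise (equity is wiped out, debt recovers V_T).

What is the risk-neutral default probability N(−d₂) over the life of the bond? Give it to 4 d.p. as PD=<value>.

PD=0.2016

d₁ = [ln(V₀/D) + (r + σ²/2)T] / (σ√T)
   = [ln(514.6315/193.5595) + (0.0564 + 0.5·0.3665²)·8.3900] / (0.3665·√8.3900)
   = [0.977866 + 1.036678] / 1.061585 = 1.897675
d₂ = d₁ − σ√T = 1.897675 − 1.061585 = 0.836089
risk-neutral PD = N(−d₂) = N(-0.836089) = 0.201552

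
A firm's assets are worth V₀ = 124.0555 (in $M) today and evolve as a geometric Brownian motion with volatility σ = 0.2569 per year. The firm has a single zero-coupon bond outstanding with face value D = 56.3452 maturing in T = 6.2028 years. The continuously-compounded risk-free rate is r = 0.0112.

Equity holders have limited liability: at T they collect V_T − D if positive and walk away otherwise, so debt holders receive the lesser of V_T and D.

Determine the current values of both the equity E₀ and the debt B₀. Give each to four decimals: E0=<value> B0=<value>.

d₁ = [ln(V₀/D) + (r + σ²/2)T] / (σ√T)
   = [ln(124.0555/56.3452) + (0.0112 + 0.5·0.2569²)·6.2028] / (0.2569·√6.2028)
   = [0.789232 + 0.274156] / 0.639820 = 1.662011
d₂ = d₁ − σ√T = 1.662011 − 0.639820 = 1.022191
N(d₁) = 0.951745,  N(d₂) = 0.846655,  e^(−rT) = 0.932887
E₀ = V₀·N(d₁) − D·e^(−rT)·N(d₂)
   = 124.0555·0.951745 − 56.3452·0.932887·0.846655 = 73.565867
B₀ = V₀ − E₀ = 124.0555 − 73.565867 = 50.489633

E0=73.5659 B0=50.4896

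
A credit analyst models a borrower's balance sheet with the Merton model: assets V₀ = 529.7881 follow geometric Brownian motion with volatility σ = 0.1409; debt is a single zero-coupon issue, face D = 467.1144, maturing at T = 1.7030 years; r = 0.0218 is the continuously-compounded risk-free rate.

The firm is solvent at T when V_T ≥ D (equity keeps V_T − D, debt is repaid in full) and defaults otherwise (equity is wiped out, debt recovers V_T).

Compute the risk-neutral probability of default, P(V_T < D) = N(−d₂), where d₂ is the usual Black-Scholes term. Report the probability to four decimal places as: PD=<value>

d₁ = [ln(V₀/D) + (r + σ²/2)T] / (σ√T)
   = [ln(529.7881/467.1144) + (0.0218 + 0.5·0.1409²)·1.7030] / (0.1409·√1.7030)
   = [0.125903 + 0.054030] / 0.183873 = 0.978571
d₂ = d₁ − σ√T = 0.978571 − 0.183873 = 0.794698
risk-neutral PD = N(−d₂) = N(-0.794698) = 0.213395

PD=0.2134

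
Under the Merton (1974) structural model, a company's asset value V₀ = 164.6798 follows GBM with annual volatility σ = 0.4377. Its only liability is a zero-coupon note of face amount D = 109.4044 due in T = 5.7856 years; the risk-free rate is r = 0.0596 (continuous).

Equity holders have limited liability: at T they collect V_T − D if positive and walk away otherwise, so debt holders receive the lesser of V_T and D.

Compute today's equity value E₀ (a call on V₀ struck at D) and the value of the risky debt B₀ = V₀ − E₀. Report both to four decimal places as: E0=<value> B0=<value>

E0=102.4771 B0=62.2027

d₁ = [ln(V₀/D) + (r + σ²/2)T] / (σ√T)
   = [ln(164.6798/109.4044) + (0.0596 + 0.5·0.4377²)·5.7856] / (0.4377·√5.7856)
   = [0.408952 + 0.899028] / 1.052812 = 1.242368
d₂ = d₁ − σ√T = 1.242368 − 1.052812 = 0.189556
N(d₁) = 0.892950,  N(d₂) = 0.575172,  e^(−rT) = 0.708347
E₀ = V₀·N(d₁) − D·e^(−rT)·N(d₂)
   = 164.6798·0.892950 − 109.4044·0.708347·0.575172 = 102.477132
B₀ = V₀ − E₀ = 164.6798 − 102.477132 = 62.202668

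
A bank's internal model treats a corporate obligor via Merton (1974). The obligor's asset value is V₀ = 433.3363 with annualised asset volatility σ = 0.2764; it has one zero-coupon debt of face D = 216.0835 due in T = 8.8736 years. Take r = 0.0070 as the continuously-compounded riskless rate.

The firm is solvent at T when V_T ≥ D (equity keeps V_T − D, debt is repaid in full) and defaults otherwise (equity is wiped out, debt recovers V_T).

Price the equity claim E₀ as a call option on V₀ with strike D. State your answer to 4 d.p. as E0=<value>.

d₁ = [ln(V₀/D) + (r + σ²/2)T] / (σ√T)
   = [ln(433.3363/216.0835) + (0.0070 + 0.5·0.2764²)·8.8736] / (0.2764·√8.8736)
   = [0.695849 + 0.401073] / 0.823357 = 1.332257
d₂ = d₁ − σ√T = 1.332257 − 0.823357 = 0.508900
N(d₁) = 0.908612,  N(d₂) = 0.694589,  e^(−rT) = 0.939775
E₀ = V₀·N(d₁) − D·e^(−rT)·N(d₂)
   = 433.3363·0.908612 − 216.0835·0.939775·0.694589 = 252.684577

E0=252.6846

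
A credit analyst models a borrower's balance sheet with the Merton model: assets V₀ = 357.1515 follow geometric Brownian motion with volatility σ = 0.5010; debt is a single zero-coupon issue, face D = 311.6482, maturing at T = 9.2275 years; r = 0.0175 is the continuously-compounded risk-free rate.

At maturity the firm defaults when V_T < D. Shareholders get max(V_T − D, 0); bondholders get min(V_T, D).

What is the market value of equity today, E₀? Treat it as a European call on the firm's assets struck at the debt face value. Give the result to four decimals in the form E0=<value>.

d₁ = [ln(V₀/D) + (r + σ²/2)T] / (σ√T)
   = [ln(357.1515/311.6482) + (0.0175 + 0.5·0.5010²)·9.2275] / (0.5010·√9.2275)
   = [0.136285 + 1.319537] / 1.521878 = 0.956596
d₂ = d₁ − σ√T = 0.956596 − 1.521878 = -0.565282
N(d₁) = 0.830614,  N(d₂) = 0.285941,  e^(−rT) = 0.850882
E₀ = V₀·N(d₁) − D·e^(−rT)·N(d₂)
   = 357.1515·0.830614 − 311.6482·0.850882·0.285941 = 220.830465

E0=220.8305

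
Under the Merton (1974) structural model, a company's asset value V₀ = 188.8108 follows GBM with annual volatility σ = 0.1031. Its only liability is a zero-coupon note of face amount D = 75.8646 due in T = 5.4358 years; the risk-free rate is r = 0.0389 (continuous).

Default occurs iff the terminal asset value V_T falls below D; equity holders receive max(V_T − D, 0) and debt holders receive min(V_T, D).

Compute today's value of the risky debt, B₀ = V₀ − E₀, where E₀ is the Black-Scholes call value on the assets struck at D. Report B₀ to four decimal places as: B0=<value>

d₁ = [ln(V₀/D) + (r + σ²/2)T] / (σ√T)
   = [ln(188.8108/75.8646) + (0.0389 + 0.5·0.1031²)·5.4358] / (0.1031·√5.4358)
   = [0.911795 + 0.240343] / 0.240376 = 4.793074
d₂ = d₁ − σ√T = 4.793074 − 0.240376 = 4.552699
N(d₁) = 0.999999,  N(d₂) = 0.999997,  e^(−rT) = 0.809408
E₀ = V₀·N(d₁) − D·e^(−rT)·N(d₂)
   = 188.8108·0.999999 − 75.8646·0.809408·0.999997 = 127.405421
B₀ = V₀ − E₀ = 188.8108 − 127.405421 = 61.405379

B0=61.4054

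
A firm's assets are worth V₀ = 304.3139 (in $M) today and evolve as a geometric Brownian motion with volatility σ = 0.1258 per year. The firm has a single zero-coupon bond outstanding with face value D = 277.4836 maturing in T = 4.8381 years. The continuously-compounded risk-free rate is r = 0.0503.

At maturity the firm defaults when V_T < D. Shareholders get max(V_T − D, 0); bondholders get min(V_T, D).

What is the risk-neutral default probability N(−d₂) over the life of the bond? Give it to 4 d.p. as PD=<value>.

d₁ = [ln(V₀/D) + (r + σ²/2)T] / (σ√T)
   = [ln(304.3139/277.4836) + (0.0503 + 0.5·0.1258²)·4.8381] / (0.1258·√4.8381)
   = [0.092298 + 0.281639] / 0.276706 = 1.351390
d₂ = d₁ − σ√T = 1.351390 − 0.276706 = 1.074685
risk-neutral PD = N(−d₂) = N(-1.074685) = 0.141258

PD=0.1413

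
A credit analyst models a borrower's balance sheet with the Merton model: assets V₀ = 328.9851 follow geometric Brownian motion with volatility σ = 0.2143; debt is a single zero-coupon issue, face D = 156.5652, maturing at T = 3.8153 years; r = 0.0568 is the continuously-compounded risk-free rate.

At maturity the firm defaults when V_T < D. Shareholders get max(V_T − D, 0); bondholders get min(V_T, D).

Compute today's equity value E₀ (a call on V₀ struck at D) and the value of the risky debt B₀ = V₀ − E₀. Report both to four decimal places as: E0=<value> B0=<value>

E0=203.2386 B0=125.7465

d₁ = [ln(V₀/D) + (r + σ²/2)T] / (σ√T)
   = [ln(328.9851/156.5652) + (0.0568 + 0.5·0.2143²)·3.8153] / (0.2143·√3.8153)
   = [0.742540 + 0.304317] / 0.418588 = 2.500926
d₂ = d₁ − σ√T = 2.500926 − 0.418588 = 2.082338
N(d₁) = 0.993807,  N(d₂) = 0.981344,  e^(−rT) = 0.805164
E₀ = V₀·N(d₁) − D·e^(−rT)·N(d₂)
   = 328.9851·0.993807 − 156.5652·0.805164·0.981344 = 203.238614
B₀ = V₀ − E₀ = 328.9851 − 203.238614 = 125.746486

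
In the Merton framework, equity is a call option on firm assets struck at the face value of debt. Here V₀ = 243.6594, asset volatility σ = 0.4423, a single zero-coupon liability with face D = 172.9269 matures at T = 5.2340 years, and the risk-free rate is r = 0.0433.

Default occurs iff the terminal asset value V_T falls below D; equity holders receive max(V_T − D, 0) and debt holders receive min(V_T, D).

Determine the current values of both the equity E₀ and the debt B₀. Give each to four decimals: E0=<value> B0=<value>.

E0=136.8604 B0=106.7990

d₁ = [ln(V₀/D) + (r + σ²/2)T] / (σ√T)
   = [ln(243.6594/172.9269) + (0.0433 + 0.5·0.4423²)·5.2340] / (0.4423·√5.2340)
   = [0.342902 + 0.738594] / 1.011891 = 1.068787
d₂ = d₁ − σ√T = 1.068787 − 1.011891 = 0.056896
N(d₁) = 0.857417,  N(d₂) = 0.522686,  e^(−rT) = 0.797214
E₀ = V₀·N(d₁) − D·e^(−rT)·N(d₂)
   = 243.6594·0.857417 − 172.9269·0.797214·0.522686 = 136.860411
B₀ = V₀ − E₀ = 243.6594 − 136.860411 = 106.798989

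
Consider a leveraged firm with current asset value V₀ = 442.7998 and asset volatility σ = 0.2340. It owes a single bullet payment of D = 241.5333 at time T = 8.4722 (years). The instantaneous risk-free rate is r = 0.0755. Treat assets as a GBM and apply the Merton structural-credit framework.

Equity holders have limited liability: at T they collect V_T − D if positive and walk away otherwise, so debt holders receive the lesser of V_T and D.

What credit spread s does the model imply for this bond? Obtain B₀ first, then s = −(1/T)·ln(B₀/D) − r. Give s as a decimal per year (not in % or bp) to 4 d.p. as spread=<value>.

spread=0.0019

d₁ = [ln(V₀/D) + (r + σ²/2)T] / (σ√T)
   = [ln(442.7998/241.5333) + (0.0755 + 0.5·0.2340²)·8.4722] / (0.2340·√8.4722)
   = [0.606110 + 0.871603] / 0.681105 = 2.169583
d₂ = d₁ − σ√T = 2.169583 − 0.681105 = 1.488478
N(d₁) = 0.984981,  N(d₂) = 0.931688,  e^(−rT) = 0.527476
E₀ = V₀·N(d₁) − D·e^(−rT)·N(d₂)
   = 442.7998·0.984981 − 241.5333·0.527476·0.931688 = 317.449383
B₀ = V₀ − E₀ = 442.7998 − 317.449383 = 125.350417
spread = −(1/T)·ln(B₀/D) − r = −(1/8.4722)·ln(125.350417/241.5333) − 0.0755 = 0.00191722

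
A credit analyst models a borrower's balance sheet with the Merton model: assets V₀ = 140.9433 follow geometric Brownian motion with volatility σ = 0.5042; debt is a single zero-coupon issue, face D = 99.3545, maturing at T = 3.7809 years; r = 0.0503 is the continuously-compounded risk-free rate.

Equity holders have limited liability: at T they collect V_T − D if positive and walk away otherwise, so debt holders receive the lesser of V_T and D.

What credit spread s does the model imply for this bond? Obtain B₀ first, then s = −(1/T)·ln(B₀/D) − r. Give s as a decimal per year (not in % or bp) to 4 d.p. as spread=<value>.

d₁ = [ln(V₀/D) + (r + σ²/2)T] / (σ√T)
   = [ln(140.9433/99.3545) + (0.0503 + 0.5·0.5042²)·3.7809] / (0.5042·√3.7809)
   = [0.349663 + 0.670765] / 0.980394 = 1.040836
d₂ = d₁ − σ√T = 1.040836 − 0.980394 = 0.060442
N(d₁) = 0.851024,  N(d₂) = 0.524098,  e^(−rT) = 0.826811
E₀ = V₀·N(d₁) − D·e^(−rT)·N(d₂)
   = 140.9433·0.851024 − 99.3545·0.826811·0.524098 = 76.892844
B₀ = V₀ − E₀ = 140.9433 − 76.892844 = 64.050456
spread = −(1/T)·ln(B₀/D) − r = −(1/3.7809)·ln(64.050456/99.3545) − 0.0503 = 0.06581603

spread=0.0658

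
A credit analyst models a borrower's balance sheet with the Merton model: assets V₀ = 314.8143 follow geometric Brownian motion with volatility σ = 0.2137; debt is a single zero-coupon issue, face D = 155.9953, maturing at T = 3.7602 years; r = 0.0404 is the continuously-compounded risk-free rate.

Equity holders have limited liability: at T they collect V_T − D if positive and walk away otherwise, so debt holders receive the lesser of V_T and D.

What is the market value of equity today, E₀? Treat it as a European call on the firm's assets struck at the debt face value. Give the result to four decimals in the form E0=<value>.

d₁ = [ln(V₀/D) + (r + σ²/2)T] / (σ√T)
   = [ln(314.8143/155.9953) + (0.0404 + 0.5·0.2137²)·3.7602] / (0.2137·√3.7602)
   = [0.702157 + 0.237772] / 0.414391 = 2.268219
d₂ = d₁ − σ√T = 2.268219 − 0.414391 = 1.853829
N(d₁) = 0.988342,  N(d₂) = 0.968118,  e^(−rT) = 0.859064
E₀ = V₀·N(d₁) − D·e^(−rT)·N(d₂)
   = 314.8143·0.988342 − 155.9953·0.859064·0.968118 = 181.406786

E0=181.4068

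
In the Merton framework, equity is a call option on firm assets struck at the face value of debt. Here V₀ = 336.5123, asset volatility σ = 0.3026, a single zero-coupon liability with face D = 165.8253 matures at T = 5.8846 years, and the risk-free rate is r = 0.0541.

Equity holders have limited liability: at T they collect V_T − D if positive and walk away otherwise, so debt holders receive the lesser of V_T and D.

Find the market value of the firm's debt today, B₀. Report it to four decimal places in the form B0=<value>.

d₁ = [ln(V₀/D) + (r + σ²/2)T] / (σ√T)
   = [ln(336.5123/165.8253) + (0.0541 + 0.5·0.3026²)·5.8846] / (0.3026·√5.8846)
   = [0.707700 + 0.587774] / 0.734053 = 1.764823
d₂ = d₁ − σ√T = 1.764823 − 0.734053 = 1.030770
N(d₁) = 0.961203,  N(d₂) = 0.848676,  e^(−rT) = 0.727343
E₀ = V₀·N(d₁) − D·e^(−rT)·N(d₂)
   = 336.5123·0.961203 − 165.8253·0.727343·0.848676 = 221.096328
B₀ = V₀ − E₀ = 336.5123 − 221.096328 = 115.415972

B0=115.4160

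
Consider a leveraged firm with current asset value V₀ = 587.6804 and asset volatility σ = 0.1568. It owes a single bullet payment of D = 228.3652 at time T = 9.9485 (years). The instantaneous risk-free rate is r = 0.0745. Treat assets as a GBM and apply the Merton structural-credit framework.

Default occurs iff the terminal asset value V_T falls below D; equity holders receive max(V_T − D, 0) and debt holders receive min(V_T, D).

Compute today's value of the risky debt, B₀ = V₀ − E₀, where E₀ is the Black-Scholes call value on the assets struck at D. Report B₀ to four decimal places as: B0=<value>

d₁ = [ln(V₀/D) + (r + σ²/2)T] / (σ√T)
   = [ln(587.6804/228.3652) + (0.0745 + 0.5·0.1568²)·9.9485] / (0.1568·√9.9485)
   = [0.945237 + 0.863461] / 0.494567 = 3.657138
d₂ = d₁ − σ√T = 3.657138 − 0.494567 = 3.162571
N(d₁) = 0.999872,  N(d₂) = 0.999218,  e^(−rT) = 0.476559
E₀ = V₀·N(d₁) − D·e^(−rT)·N(d₂)
   = 587.6804·0.999872 − 228.3652·0.476559·0.999218 = 478.861007
B₀ = V₀ − E₀ = 587.6804 − 478.861007 = 108.819393

B0=108.8194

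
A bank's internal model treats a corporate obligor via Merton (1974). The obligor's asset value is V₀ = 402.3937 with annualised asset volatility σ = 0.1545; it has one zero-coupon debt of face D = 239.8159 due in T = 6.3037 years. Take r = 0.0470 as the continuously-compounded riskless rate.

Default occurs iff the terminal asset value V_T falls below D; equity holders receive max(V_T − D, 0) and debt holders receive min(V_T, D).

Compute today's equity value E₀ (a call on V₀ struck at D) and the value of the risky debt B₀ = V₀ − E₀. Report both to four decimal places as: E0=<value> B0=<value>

E0=224.7363 B0=177.6574

d₁ = [ln(V₀/D) + (r + σ²/2)T] / (σ√T)
   = [ln(402.3937/239.8159) + (0.0470 + 0.5·0.1545²)·6.3037] / (0.1545·√6.3037)
   = [0.517559 + 0.371509] / 0.387906 = 2.291971
d₂ = d₁ − σ√T = 2.291971 − 0.387906 = 1.904065
N(d₁) = 0.989046,  N(d₂) = 0.971549,  e^(−rT) = 0.743584
E₀ = V₀·N(d₁) − D·e^(−rT)·N(d₂)
   = 402.3937·0.989046 − 239.8159·0.743584·0.971549 = 224.736261
B₀ = V₀ − E₀ = 402.3937 − 224.736261 = 177.657439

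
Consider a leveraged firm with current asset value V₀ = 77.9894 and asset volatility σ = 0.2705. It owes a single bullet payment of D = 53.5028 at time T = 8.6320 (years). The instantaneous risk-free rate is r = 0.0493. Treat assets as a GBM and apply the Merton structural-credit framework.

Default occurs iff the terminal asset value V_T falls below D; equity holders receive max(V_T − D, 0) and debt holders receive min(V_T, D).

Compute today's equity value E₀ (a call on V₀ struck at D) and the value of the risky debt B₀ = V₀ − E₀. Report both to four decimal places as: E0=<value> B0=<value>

d₁ = [ln(V₀/D) + (r + σ²/2)T] / (σ√T)
   = [ln(77.9894/53.5028) + (0.0493 + 0.5·0.2705²)·8.6320] / (0.2705·√8.6320)
   = [0.376839 + 0.741360] / 0.794736 = 1.407007
d₂ = d₁ − σ√T = 1.407007 − 0.794736 = 0.612271
N(d₁) = 0.920287,  N(d₂) = 0.729821,  e^(−rT) = 0.653405
E₀ = V₀·N(d₁) − D·e^(−rT)·N(d₂)
   = 77.9894·0.920287 − 53.5028·0.653405·0.729821 = 46.258844
B₀ = V₀ − E₀ = 77.9894 − 46.258844 = 31.730556

E0=46.2588 B0=31.7306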